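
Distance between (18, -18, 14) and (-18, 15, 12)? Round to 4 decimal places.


d = sqrt((-18-18)^2 + (15--18)^2 + (12-14)^2) = 48.8774

48.8774


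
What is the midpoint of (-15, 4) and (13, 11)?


Midpoint = ((-15+13)/2, (4+11)/2) = (-1, 7.5)

(-1, 7.5)


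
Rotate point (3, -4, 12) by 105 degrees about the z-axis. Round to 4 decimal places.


x' = 3*cos(105) - -4*sin(105) = 3.0872
y' = 3*sin(105) + -4*cos(105) = 3.9331
z' = 12

(3.0872, 3.9331, 12)


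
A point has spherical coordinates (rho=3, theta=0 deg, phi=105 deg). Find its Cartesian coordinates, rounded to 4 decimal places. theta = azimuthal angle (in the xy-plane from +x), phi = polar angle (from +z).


x = 3 * sin(105) * cos(0) = 2.8978
y = 3 * sin(105) * sin(0) = 0
z = 3 * cos(105) = -0.7765

(2.8978, 0, -0.7765)


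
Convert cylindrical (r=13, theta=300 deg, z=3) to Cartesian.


x = 13 * cos(300) = 6.5
y = 13 * sin(300) = -11.2583
z = 3

(6.5, -11.2583, 3)


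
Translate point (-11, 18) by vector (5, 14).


Translation: (x+dx, y+dy) = (-11+5, 18+14) = (-6, 32)

(-6, 32)


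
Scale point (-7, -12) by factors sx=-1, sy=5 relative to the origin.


Scaling: (x*sx, y*sy) = (-7*-1, -12*5) = (7, -60)

(7, -60)


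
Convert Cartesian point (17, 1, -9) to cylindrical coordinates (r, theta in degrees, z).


r = sqrt(17^2 + 1^2) = 17.0294
theta = atan2(1, 17) = 3.3665 deg
z = -9

r = 17.0294, theta = 3.3665 deg, z = -9


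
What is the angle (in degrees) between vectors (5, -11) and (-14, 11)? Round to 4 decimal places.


dot = 5*-14 + -11*11 = -191
|u| = 12.083, |v| = 17.8045
cos(angle) = -0.8878
angle = 152.6012 degrees

152.6012 degrees


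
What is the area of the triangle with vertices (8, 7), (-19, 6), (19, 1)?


Area = |x1(y2-y3) + x2(y3-y1) + x3(y1-y2)| / 2
= |8*(6-1) + -19*(1-7) + 19*(7-6)| / 2
= 86.5

86.5


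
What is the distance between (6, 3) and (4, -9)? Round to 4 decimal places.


d = sqrt((4-6)^2 + (-9-3)^2) = 12.1655

12.1655


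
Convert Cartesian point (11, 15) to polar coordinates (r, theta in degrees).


r = sqrt(11^2 + 15^2) = 18.6011
theta = atan2(15, 11) = 53.7462 degrees

r = 18.6011, theta = 53.7462 degrees


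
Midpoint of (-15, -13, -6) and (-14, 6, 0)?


Midpoint = ((-15+-14)/2, (-13+6)/2, (-6+0)/2) = (-14.5, -3.5, -3)

(-14.5, -3.5, -3)


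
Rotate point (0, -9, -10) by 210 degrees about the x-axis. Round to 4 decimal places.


x' = 0
y' = -9*cos(210) - -10*sin(210) = 2.7942
z' = -9*sin(210) + -10*cos(210) = 13.1603

(0, 2.7942, 13.1603)


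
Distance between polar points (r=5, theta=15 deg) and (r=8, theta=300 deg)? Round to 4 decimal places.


d = sqrt(r1^2 + r2^2 - 2*r1*r2*cos(t2-t1))
d = sqrt(5^2 + 8^2 - 2*5*8*cos(300-15)) = 8.264

8.264


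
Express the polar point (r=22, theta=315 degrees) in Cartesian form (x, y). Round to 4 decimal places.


x = 22 * cos(315) = 15.5563
y = 22 * sin(315) = -15.5563

(15.5563, -15.5563)


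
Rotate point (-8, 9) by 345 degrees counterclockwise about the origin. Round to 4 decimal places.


x' = -8*cos(345) - 9*sin(345) = -5.398
y' = -8*sin(345) + 9*cos(345) = 10.7639

(-5.398, 10.7639)


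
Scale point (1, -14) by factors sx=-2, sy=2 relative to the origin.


Scaling: (x*sx, y*sy) = (1*-2, -14*2) = (-2, -28)

(-2, -28)


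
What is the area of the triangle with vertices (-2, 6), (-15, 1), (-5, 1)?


Area = |x1(y2-y3) + x2(y3-y1) + x3(y1-y2)| / 2
= |-2*(1-1) + -15*(1-6) + -5*(6-1)| / 2
= 25

25


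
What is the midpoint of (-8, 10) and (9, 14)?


Midpoint = ((-8+9)/2, (10+14)/2) = (0.5, 12)

(0.5, 12)


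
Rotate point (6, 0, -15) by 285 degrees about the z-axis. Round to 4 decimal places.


x' = 6*cos(285) - 0*sin(285) = 1.5529
y' = 6*sin(285) + 0*cos(285) = -5.7956
z' = -15

(1.5529, -5.7956, -15)


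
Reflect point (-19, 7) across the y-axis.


Reflection across y-axis: (x, y) -> (-x, y)
(-19, 7) -> (19, 7)

(19, 7)


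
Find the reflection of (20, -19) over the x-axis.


Reflection across x-axis: (x, y) -> (x, -y)
(20, -19) -> (20, 19)

(20, 19)


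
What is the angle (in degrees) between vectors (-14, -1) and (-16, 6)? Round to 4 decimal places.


dot = -14*-16 + -1*6 = 218
|u| = 14.0357, |v| = 17.088
cos(angle) = 0.9089
angle = 24.6417 degrees

24.6417 degrees


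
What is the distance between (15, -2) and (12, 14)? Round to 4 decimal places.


d = sqrt((12-15)^2 + (14--2)^2) = 16.2788

16.2788


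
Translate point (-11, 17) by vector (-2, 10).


Translation: (x+dx, y+dy) = (-11+-2, 17+10) = (-13, 27)

(-13, 27)


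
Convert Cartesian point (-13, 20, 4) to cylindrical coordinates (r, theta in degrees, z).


r = sqrt((-13)^2 + 20^2) = 23.8537
theta = atan2(20, -13) = 123.0239 deg
z = 4

r = 23.8537, theta = 123.0239 deg, z = 4


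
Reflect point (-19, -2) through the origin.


Reflection through origin: (x, y) -> (-x, -y)
(-19, -2) -> (19, 2)

(19, 2)


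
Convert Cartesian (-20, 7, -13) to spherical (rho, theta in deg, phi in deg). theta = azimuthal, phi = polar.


rho = sqrt((-20)^2 + 7^2 + (-13)^2) = 24.8596
theta = atan2(7, -20) = 160.71 deg
phi = acos(-13/24.8596) = 121.5294 deg

rho = 24.8596, theta = 160.71 deg, phi = 121.5294 deg


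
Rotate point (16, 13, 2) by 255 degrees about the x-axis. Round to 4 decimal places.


x' = 16
y' = 13*cos(255) - 2*sin(255) = -1.4328
z' = 13*sin(255) + 2*cos(255) = -13.0747

(16, -1.4328, -13.0747)


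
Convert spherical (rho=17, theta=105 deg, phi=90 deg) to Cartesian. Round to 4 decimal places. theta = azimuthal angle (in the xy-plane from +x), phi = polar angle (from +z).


x = 17 * sin(90) * cos(105) = -4.3999
y = 17 * sin(90) * sin(105) = 16.4207
z = 17 * cos(90) = 0

(-4.3999, 16.4207, 0)


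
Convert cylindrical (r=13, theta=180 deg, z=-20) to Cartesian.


x = 13 * cos(180) = -13
y = 13 * sin(180) = 0
z = -20

(-13, 0, -20)


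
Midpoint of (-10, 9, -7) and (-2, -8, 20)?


Midpoint = ((-10+-2)/2, (9+-8)/2, (-7+20)/2) = (-6, 0.5, 6.5)

(-6, 0.5, 6.5)


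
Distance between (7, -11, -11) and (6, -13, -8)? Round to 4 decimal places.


d = sqrt((6-7)^2 + (-13--11)^2 + (-8--11)^2) = 3.7417

3.7417


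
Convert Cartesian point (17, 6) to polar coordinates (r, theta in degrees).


r = sqrt(17^2 + 6^2) = 18.0278
theta = atan2(6, 17) = 19.44 degrees

r = 18.0278, theta = 19.44 degrees


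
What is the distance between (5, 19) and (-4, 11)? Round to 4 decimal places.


d = sqrt((-4-5)^2 + (11-19)^2) = 12.0416

12.0416


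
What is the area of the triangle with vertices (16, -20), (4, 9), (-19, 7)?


Area = |x1(y2-y3) + x2(y3-y1) + x3(y1-y2)| / 2
= |16*(9-7) + 4*(7--20) + -19*(-20-9)| / 2
= 345.5

345.5


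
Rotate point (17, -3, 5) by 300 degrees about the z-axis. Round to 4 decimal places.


x' = 17*cos(300) - -3*sin(300) = 5.9019
y' = 17*sin(300) + -3*cos(300) = -16.2224
z' = 5

(5.9019, -16.2224, 5)


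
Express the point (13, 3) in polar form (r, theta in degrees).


r = sqrt(13^2 + 3^2) = 13.3417
theta = atan2(3, 13) = 12.9946 degrees

r = 13.3417, theta = 12.9946 degrees


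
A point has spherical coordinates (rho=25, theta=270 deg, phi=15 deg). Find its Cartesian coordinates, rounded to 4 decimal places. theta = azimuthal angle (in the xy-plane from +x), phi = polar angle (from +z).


x = 25 * sin(15) * cos(270) = 0
y = 25 * sin(15) * sin(270) = -6.4705
z = 25 * cos(15) = 24.1481

(0, -6.4705, 24.1481)


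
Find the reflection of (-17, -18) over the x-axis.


Reflection across x-axis: (x, y) -> (x, -y)
(-17, -18) -> (-17, 18)

(-17, 18)


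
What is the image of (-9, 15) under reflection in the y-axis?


Reflection across y-axis: (x, y) -> (-x, y)
(-9, 15) -> (9, 15)

(9, 15)


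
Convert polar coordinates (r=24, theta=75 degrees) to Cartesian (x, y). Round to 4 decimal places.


x = 24 * cos(75) = 6.2117
y = 24 * sin(75) = 23.1822

(6.2117, 23.1822)


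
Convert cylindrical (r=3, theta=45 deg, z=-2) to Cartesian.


x = 3 * cos(45) = 2.1213
y = 3 * sin(45) = 2.1213
z = -2

(2.1213, 2.1213, -2)


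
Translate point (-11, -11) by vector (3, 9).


Translation: (x+dx, y+dy) = (-11+3, -11+9) = (-8, -2)

(-8, -2)


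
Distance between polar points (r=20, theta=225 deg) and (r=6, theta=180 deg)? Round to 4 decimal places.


d = sqrt(r1^2 + r2^2 - 2*r1*r2*cos(t2-t1))
d = sqrt(20^2 + 6^2 - 2*20*6*cos(180-225)) = 16.3185

16.3185


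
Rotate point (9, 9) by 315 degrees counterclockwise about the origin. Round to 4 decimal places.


x' = 9*cos(315) - 9*sin(315) = 12.7279
y' = 9*sin(315) + 9*cos(315) = 0

(12.7279, 0)


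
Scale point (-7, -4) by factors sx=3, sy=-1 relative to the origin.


Scaling: (x*sx, y*sy) = (-7*3, -4*-1) = (-21, 4)

(-21, 4)


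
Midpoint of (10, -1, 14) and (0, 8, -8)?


Midpoint = ((10+0)/2, (-1+8)/2, (14+-8)/2) = (5, 3.5, 3)

(5, 3.5, 3)


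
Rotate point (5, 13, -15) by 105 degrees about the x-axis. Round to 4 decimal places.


x' = 5
y' = 13*cos(105) - -15*sin(105) = 11.1242
z' = 13*sin(105) + -15*cos(105) = 16.4393

(5, 11.1242, 16.4393)


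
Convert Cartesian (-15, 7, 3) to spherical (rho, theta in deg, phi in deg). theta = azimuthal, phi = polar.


rho = sqrt((-15)^2 + 7^2 + 3^2) = 16.8226
theta = atan2(7, -15) = 154.9831 deg
phi = acos(3/16.8226) = 79.7274 deg

rho = 16.8226, theta = 154.9831 deg, phi = 79.7274 deg


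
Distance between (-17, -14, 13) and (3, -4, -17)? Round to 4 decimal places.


d = sqrt((3--17)^2 + (-4--14)^2 + (-17-13)^2) = 37.4166

37.4166


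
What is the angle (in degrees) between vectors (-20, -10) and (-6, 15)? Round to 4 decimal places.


dot = -20*-6 + -10*15 = -30
|u| = 22.3607, |v| = 16.1555
cos(angle) = -0.083
angle = 94.7636 degrees

94.7636 degrees


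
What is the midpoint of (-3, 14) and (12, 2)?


Midpoint = ((-3+12)/2, (14+2)/2) = (4.5, 8)

(4.5, 8)


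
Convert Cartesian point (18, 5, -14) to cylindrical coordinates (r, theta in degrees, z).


r = sqrt(18^2 + 5^2) = 18.6815
theta = atan2(5, 18) = 15.5241 deg
z = -14

r = 18.6815, theta = 15.5241 deg, z = -14


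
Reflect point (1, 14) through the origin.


Reflection through origin: (x, y) -> (-x, -y)
(1, 14) -> (-1, -14)

(-1, -14)


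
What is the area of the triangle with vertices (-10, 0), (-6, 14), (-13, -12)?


Area = |x1(y2-y3) + x2(y3-y1) + x3(y1-y2)| / 2
= |-10*(14--12) + -6*(-12-0) + -13*(0-14)| / 2
= 3

3


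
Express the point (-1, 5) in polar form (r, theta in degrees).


r = sqrt((-1)^2 + 5^2) = 5.099
theta = atan2(5, -1) = 101.3099 degrees

r = 5.099, theta = 101.3099 degrees


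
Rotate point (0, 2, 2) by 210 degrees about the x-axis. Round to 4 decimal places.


x' = 0
y' = 2*cos(210) - 2*sin(210) = -0.7321
z' = 2*sin(210) + 2*cos(210) = -2.7321

(0, -0.7321, -2.7321)


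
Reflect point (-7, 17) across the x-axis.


Reflection across x-axis: (x, y) -> (x, -y)
(-7, 17) -> (-7, -17)

(-7, -17)


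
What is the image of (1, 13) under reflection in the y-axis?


Reflection across y-axis: (x, y) -> (-x, y)
(1, 13) -> (-1, 13)

(-1, 13)


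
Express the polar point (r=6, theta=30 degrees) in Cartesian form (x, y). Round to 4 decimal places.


x = 6 * cos(30) = 5.1962
y = 6 * sin(30) = 3

(5.1962, 3)


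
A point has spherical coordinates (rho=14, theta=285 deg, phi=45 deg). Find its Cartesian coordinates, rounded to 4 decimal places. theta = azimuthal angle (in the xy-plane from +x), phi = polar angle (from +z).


x = 14 * sin(45) * cos(285) = 2.5622
y = 14 * sin(45) * sin(285) = -9.5622
z = 14 * cos(45) = 9.8995

(2.5622, -9.5622, 9.8995)


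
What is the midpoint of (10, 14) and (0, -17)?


Midpoint = ((10+0)/2, (14+-17)/2) = (5, -1.5)

(5, -1.5)


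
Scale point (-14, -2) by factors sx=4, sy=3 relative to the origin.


Scaling: (x*sx, y*sy) = (-14*4, -2*3) = (-56, -6)

(-56, -6)


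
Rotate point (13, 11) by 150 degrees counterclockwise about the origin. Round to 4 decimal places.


x' = 13*cos(150) - 11*sin(150) = -16.7583
y' = 13*sin(150) + 11*cos(150) = -3.0263

(-16.7583, -3.0263)


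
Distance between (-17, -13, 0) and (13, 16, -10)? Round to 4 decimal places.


d = sqrt((13--17)^2 + (16--13)^2 + (-10-0)^2) = 42.9069

42.9069


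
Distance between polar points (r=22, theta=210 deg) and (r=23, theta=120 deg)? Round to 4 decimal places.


d = sqrt(r1^2 + r2^2 - 2*r1*r2*cos(t2-t1))
d = sqrt(22^2 + 23^2 - 2*22*23*cos(120-210)) = 31.8277

31.8277


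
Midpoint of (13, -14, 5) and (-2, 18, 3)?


Midpoint = ((13+-2)/2, (-14+18)/2, (5+3)/2) = (5.5, 2, 4)

(5.5, 2, 4)


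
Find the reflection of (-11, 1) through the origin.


Reflection through origin: (x, y) -> (-x, -y)
(-11, 1) -> (11, -1)

(11, -1)


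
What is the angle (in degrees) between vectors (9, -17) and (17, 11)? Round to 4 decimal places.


dot = 9*17 + -17*11 = -34
|u| = 19.2354, |v| = 20.2485
cos(angle) = -0.0873
angle = 95.008 degrees

95.008 degrees


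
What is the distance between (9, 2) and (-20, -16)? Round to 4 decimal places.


d = sqrt((-20-9)^2 + (-16-2)^2) = 34.1321

34.1321


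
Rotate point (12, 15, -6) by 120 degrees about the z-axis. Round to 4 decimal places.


x' = 12*cos(120) - 15*sin(120) = -18.9904
y' = 12*sin(120) + 15*cos(120) = 2.8923
z' = -6

(-18.9904, 2.8923, -6)


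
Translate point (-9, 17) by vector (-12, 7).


Translation: (x+dx, y+dy) = (-9+-12, 17+7) = (-21, 24)

(-21, 24)


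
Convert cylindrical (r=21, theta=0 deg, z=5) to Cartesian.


x = 21 * cos(0) = 21
y = 21 * sin(0) = 0
z = 5

(21, 0, 5)


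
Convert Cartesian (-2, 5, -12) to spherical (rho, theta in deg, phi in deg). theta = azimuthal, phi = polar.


rho = sqrt((-2)^2 + 5^2 + (-12)^2) = 13.1529
theta = atan2(5, -2) = 111.8014 deg
phi = acos(-12/13.1529) = 155.8312 deg

rho = 13.1529, theta = 111.8014 deg, phi = 155.8312 deg


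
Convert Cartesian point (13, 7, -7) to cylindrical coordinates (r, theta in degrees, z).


r = sqrt(13^2 + 7^2) = 14.7648
theta = atan2(7, 13) = 28.3008 deg
z = -7

r = 14.7648, theta = 28.3008 deg, z = -7


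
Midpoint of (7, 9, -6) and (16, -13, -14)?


Midpoint = ((7+16)/2, (9+-13)/2, (-6+-14)/2) = (11.5, -2, -10)

(11.5, -2, -10)


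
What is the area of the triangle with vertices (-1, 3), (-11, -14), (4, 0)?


Area = |x1(y2-y3) + x2(y3-y1) + x3(y1-y2)| / 2
= |-1*(-14-0) + -11*(0-3) + 4*(3--14)| / 2
= 57.5

57.5


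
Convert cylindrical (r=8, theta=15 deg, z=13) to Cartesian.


x = 8 * cos(15) = 7.7274
y = 8 * sin(15) = 2.0706
z = 13

(7.7274, 2.0706, 13)


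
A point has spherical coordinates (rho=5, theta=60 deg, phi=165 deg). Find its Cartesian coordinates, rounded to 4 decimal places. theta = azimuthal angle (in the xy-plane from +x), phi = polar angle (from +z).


x = 5 * sin(165) * cos(60) = 0.647
y = 5 * sin(165) * sin(60) = 1.1207
z = 5 * cos(165) = -4.8296

(0.647, 1.1207, -4.8296)


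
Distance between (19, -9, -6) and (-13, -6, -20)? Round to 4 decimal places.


d = sqrt((-13-19)^2 + (-6--9)^2 + (-20--6)^2) = 35.0571

35.0571


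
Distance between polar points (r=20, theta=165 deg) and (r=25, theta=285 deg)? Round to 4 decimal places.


d = sqrt(r1^2 + r2^2 - 2*r1*r2*cos(t2-t1))
d = sqrt(20^2 + 25^2 - 2*20*25*cos(285-165)) = 39.0512

39.0512


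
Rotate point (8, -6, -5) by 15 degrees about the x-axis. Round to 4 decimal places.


x' = 8
y' = -6*cos(15) - -5*sin(15) = -4.5015
z' = -6*sin(15) + -5*cos(15) = -6.3825

(8, -4.5015, -6.3825)


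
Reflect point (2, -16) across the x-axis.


Reflection across x-axis: (x, y) -> (x, -y)
(2, -16) -> (2, 16)

(2, 16)


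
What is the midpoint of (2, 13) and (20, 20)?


Midpoint = ((2+20)/2, (13+20)/2) = (11, 16.5)

(11, 16.5)


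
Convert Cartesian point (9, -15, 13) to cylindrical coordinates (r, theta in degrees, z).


r = sqrt(9^2 + (-15)^2) = 17.4929
theta = atan2(-15, 9) = 300.9638 deg
z = 13

r = 17.4929, theta = 300.9638 deg, z = 13


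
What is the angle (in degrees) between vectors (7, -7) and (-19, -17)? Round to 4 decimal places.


dot = 7*-19 + -7*-17 = -14
|u| = 9.8995, |v| = 25.4951
cos(angle) = -0.0555
angle = 93.1798 degrees

93.1798 degrees


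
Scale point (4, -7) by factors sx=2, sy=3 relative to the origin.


Scaling: (x*sx, y*sy) = (4*2, -7*3) = (8, -21)

(8, -21)


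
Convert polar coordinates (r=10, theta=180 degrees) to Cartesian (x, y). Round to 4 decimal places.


x = 10 * cos(180) = -10
y = 10 * sin(180) = 0

(-10, 0)


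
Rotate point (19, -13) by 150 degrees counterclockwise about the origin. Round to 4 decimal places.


x' = 19*cos(150) - -13*sin(150) = -9.9545
y' = 19*sin(150) + -13*cos(150) = 20.7583

(-9.9545, 20.7583)


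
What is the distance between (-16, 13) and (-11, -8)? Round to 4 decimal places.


d = sqrt((-11--16)^2 + (-8-13)^2) = 21.587

21.587


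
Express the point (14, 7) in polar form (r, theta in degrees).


r = sqrt(14^2 + 7^2) = 15.6525
theta = atan2(7, 14) = 26.5651 degrees

r = 15.6525, theta = 26.5651 degrees


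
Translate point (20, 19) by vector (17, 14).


Translation: (x+dx, y+dy) = (20+17, 19+14) = (37, 33)

(37, 33)


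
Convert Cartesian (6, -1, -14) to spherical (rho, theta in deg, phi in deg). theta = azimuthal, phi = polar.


rho = sqrt(6^2 + (-1)^2 + (-14)^2) = 15.2643
theta = atan2(-1, 6) = 350.5377 deg
phi = acos(-14/15.2643) = 156.5159 deg

rho = 15.2643, theta = 350.5377 deg, phi = 156.5159 deg


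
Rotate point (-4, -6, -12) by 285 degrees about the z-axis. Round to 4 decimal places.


x' = -4*cos(285) - -6*sin(285) = -6.8308
y' = -4*sin(285) + -6*cos(285) = 2.3108
z' = -12

(-6.8308, 2.3108, -12)


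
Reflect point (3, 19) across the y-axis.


Reflection across y-axis: (x, y) -> (-x, y)
(3, 19) -> (-3, 19)

(-3, 19)


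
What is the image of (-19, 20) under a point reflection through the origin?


Reflection through origin: (x, y) -> (-x, -y)
(-19, 20) -> (19, -20)

(19, -20)


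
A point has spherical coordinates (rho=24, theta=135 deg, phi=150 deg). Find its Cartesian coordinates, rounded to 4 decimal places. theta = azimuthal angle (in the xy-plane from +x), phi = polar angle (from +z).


x = 24 * sin(150) * cos(135) = -8.4853
y = 24 * sin(150) * sin(135) = 8.4853
z = 24 * cos(150) = -20.7846

(-8.4853, 8.4853, -20.7846)


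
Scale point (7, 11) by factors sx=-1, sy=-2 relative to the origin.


Scaling: (x*sx, y*sy) = (7*-1, 11*-2) = (-7, -22)

(-7, -22)


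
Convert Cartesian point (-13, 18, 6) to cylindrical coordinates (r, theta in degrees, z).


r = sqrt((-13)^2 + 18^2) = 22.2036
theta = atan2(18, -13) = 125.8377 deg
z = 6

r = 22.2036, theta = 125.8377 deg, z = 6


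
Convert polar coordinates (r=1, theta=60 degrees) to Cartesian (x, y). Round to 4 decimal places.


x = 1 * cos(60) = 0.5
y = 1 * sin(60) = 0.866

(0.5, 0.866)


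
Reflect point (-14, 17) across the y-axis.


Reflection across y-axis: (x, y) -> (-x, y)
(-14, 17) -> (14, 17)

(14, 17)


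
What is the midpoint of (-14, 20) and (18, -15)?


Midpoint = ((-14+18)/2, (20+-15)/2) = (2, 2.5)

(2, 2.5)


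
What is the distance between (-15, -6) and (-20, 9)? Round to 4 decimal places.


d = sqrt((-20--15)^2 + (9--6)^2) = 15.8114

15.8114


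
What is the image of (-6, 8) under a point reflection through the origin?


Reflection through origin: (x, y) -> (-x, -y)
(-6, 8) -> (6, -8)

(6, -8)


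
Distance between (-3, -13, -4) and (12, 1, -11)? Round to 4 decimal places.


d = sqrt((12--3)^2 + (1--13)^2 + (-11--4)^2) = 21.6795

21.6795


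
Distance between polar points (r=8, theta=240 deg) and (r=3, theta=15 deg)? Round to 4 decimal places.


d = sqrt(r1^2 + r2^2 - 2*r1*r2*cos(t2-t1))
d = sqrt(8^2 + 3^2 - 2*8*3*cos(15-240)) = 10.3412

10.3412


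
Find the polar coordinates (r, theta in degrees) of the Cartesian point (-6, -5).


r = sqrt((-6)^2 + (-5)^2) = 7.8102
theta = atan2(-5, -6) = 219.8056 degrees

r = 7.8102, theta = 219.8056 degrees


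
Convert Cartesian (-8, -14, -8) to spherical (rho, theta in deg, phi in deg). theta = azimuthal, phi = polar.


rho = sqrt((-8)^2 + (-14)^2 + (-8)^2) = 18
theta = atan2(-14, -8) = 240.2551 deg
phi = acos(-8/18) = 116.3878 deg

rho = 18, theta = 240.2551 deg, phi = 116.3878 deg


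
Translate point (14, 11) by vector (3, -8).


Translation: (x+dx, y+dy) = (14+3, 11+-8) = (17, 3)

(17, 3)


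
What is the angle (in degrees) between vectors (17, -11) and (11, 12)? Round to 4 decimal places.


dot = 17*11 + -11*12 = 55
|u| = 20.2485, |v| = 16.2788
cos(angle) = 0.1669
angle = 80.3948 degrees

80.3948 degrees


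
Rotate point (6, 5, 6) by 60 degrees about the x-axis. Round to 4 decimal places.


x' = 6
y' = 5*cos(60) - 6*sin(60) = -2.6962
z' = 5*sin(60) + 6*cos(60) = 7.3301

(6, -2.6962, 7.3301)


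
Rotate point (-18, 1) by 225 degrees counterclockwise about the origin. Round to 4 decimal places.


x' = -18*cos(225) - 1*sin(225) = 13.435
y' = -18*sin(225) + 1*cos(225) = 12.0208

(13.435, 12.0208)


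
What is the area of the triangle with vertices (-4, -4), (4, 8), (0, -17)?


Area = |x1(y2-y3) + x2(y3-y1) + x3(y1-y2)| / 2
= |-4*(8--17) + 4*(-17--4) + 0*(-4-8)| / 2
= 76

76


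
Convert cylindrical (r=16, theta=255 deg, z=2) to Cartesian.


x = 16 * cos(255) = -4.1411
y = 16 * sin(255) = -15.4548
z = 2

(-4.1411, -15.4548, 2)


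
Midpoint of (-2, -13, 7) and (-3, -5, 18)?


Midpoint = ((-2+-3)/2, (-13+-5)/2, (7+18)/2) = (-2.5, -9, 12.5)

(-2.5, -9, 12.5)


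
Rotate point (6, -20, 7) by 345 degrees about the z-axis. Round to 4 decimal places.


x' = 6*cos(345) - -20*sin(345) = 0.6192
y' = 6*sin(345) + -20*cos(345) = -20.8714
z' = 7

(0.6192, -20.8714, 7)


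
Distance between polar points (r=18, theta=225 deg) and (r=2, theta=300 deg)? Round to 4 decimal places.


d = sqrt(r1^2 + r2^2 - 2*r1*r2*cos(t2-t1))
d = sqrt(18^2 + 2^2 - 2*18*2*cos(300-225)) = 17.5888

17.5888


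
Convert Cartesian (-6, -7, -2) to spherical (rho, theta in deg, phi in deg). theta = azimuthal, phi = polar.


rho = sqrt((-6)^2 + (-7)^2 + (-2)^2) = 9.434
theta = atan2(-7, -6) = 229.3987 deg
phi = acos(-2/9.434) = 102.2396 deg

rho = 9.434, theta = 229.3987 deg, phi = 102.2396 deg


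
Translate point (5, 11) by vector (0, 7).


Translation: (x+dx, y+dy) = (5+0, 11+7) = (5, 18)

(5, 18)


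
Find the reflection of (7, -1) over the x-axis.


Reflection across x-axis: (x, y) -> (x, -y)
(7, -1) -> (7, 1)

(7, 1)


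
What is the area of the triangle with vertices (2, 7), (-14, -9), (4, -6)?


Area = |x1(y2-y3) + x2(y3-y1) + x3(y1-y2)| / 2
= |2*(-9--6) + -14*(-6-7) + 4*(7--9)| / 2
= 120

120


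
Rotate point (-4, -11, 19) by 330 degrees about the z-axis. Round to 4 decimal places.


x' = -4*cos(330) - -11*sin(330) = -8.9641
y' = -4*sin(330) + -11*cos(330) = -7.5263
z' = 19

(-8.9641, -7.5263, 19)


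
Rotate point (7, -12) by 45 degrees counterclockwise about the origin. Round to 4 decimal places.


x' = 7*cos(45) - -12*sin(45) = 13.435
y' = 7*sin(45) + -12*cos(45) = -3.5355

(13.435, -3.5355)


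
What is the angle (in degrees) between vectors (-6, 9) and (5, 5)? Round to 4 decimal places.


dot = -6*5 + 9*5 = 15
|u| = 10.8167, |v| = 7.0711
cos(angle) = 0.1961
angle = 78.6901 degrees

78.6901 degrees


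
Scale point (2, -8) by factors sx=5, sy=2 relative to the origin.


Scaling: (x*sx, y*sy) = (2*5, -8*2) = (10, -16)

(10, -16)


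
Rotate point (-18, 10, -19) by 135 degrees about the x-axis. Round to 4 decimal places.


x' = -18
y' = 10*cos(135) - -19*sin(135) = 6.364
z' = 10*sin(135) + -19*cos(135) = 20.5061

(-18, 6.364, 20.5061)


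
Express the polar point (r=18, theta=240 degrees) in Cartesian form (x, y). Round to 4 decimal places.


x = 18 * cos(240) = -9
y = 18 * sin(240) = -15.5885

(-9, -15.5885)


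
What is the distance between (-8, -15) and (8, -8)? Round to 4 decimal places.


d = sqrt((8--8)^2 + (-8--15)^2) = 17.4642

17.4642


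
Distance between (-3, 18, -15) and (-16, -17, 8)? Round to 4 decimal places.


d = sqrt((-16--3)^2 + (-17-18)^2 + (8--15)^2) = 43.852

43.852


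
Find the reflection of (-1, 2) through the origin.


Reflection through origin: (x, y) -> (-x, -y)
(-1, 2) -> (1, -2)

(1, -2)


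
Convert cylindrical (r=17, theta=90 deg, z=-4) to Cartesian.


x = 17 * cos(90) = 0
y = 17 * sin(90) = 17
z = -4

(0, 17, -4)


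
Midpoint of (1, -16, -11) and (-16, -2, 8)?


Midpoint = ((1+-16)/2, (-16+-2)/2, (-11+8)/2) = (-7.5, -9, -1.5)

(-7.5, -9, -1.5)


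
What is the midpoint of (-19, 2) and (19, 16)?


Midpoint = ((-19+19)/2, (2+16)/2) = (0, 9)

(0, 9)


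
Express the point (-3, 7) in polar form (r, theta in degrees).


r = sqrt((-3)^2 + 7^2) = 7.6158
theta = atan2(7, -3) = 113.1986 degrees

r = 7.6158, theta = 113.1986 degrees


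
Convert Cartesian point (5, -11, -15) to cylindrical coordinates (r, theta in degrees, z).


r = sqrt(5^2 + (-11)^2) = 12.083
theta = atan2(-11, 5) = 294.444 deg
z = -15

r = 12.083, theta = 294.444 deg, z = -15


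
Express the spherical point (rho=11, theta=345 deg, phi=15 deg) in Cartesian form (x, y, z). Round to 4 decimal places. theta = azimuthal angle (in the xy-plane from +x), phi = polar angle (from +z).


x = 11 * sin(15) * cos(345) = 2.75
y = 11 * sin(15) * sin(345) = -0.7369
z = 11 * cos(15) = 10.6252

(2.75, -0.7369, 10.6252)


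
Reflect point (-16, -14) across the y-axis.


Reflection across y-axis: (x, y) -> (-x, y)
(-16, -14) -> (16, -14)

(16, -14)


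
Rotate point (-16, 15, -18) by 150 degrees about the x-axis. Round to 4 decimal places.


x' = -16
y' = 15*cos(150) - -18*sin(150) = -3.9904
z' = 15*sin(150) + -18*cos(150) = 23.0885

(-16, -3.9904, 23.0885)


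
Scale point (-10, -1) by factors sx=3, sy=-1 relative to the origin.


Scaling: (x*sx, y*sy) = (-10*3, -1*-1) = (-30, 1)

(-30, 1)


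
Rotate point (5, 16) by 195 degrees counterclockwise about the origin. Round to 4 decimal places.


x' = 5*cos(195) - 16*sin(195) = -0.6885
y' = 5*sin(195) + 16*cos(195) = -16.7489

(-0.6885, -16.7489)


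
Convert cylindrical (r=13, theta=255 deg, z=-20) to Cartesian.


x = 13 * cos(255) = -3.3646
y = 13 * sin(255) = -12.557
z = -20

(-3.3646, -12.557, -20)


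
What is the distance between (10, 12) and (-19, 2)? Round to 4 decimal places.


d = sqrt((-19-10)^2 + (2-12)^2) = 30.6757

30.6757


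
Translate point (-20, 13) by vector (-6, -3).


Translation: (x+dx, y+dy) = (-20+-6, 13+-3) = (-26, 10)

(-26, 10)


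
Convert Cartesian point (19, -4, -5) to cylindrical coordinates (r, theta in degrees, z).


r = sqrt(19^2 + (-4)^2) = 19.4165
theta = atan2(-4, 19) = 348.1113 deg
z = -5

r = 19.4165, theta = 348.1113 deg, z = -5


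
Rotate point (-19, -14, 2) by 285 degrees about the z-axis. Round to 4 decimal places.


x' = -19*cos(285) - -14*sin(285) = -18.4405
y' = -19*sin(285) + -14*cos(285) = 14.7291
z' = 2

(-18.4405, 14.7291, 2)


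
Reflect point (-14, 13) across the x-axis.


Reflection across x-axis: (x, y) -> (x, -y)
(-14, 13) -> (-14, -13)

(-14, -13)


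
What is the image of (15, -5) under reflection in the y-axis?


Reflection across y-axis: (x, y) -> (-x, y)
(15, -5) -> (-15, -5)

(-15, -5)


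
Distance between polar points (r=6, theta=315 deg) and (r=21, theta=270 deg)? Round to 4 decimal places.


d = sqrt(r1^2 + r2^2 - 2*r1*r2*cos(t2-t1))
d = sqrt(6^2 + 21^2 - 2*6*21*cos(270-315)) = 17.2861

17.2861


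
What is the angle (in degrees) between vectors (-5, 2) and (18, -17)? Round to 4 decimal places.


dot = -5*18 + 2*-17 = -124
|u| = 5.3852, |v| = 24.7588
cos(angle) = -0.93
angle = 158.438 degrees

158.438 degrees


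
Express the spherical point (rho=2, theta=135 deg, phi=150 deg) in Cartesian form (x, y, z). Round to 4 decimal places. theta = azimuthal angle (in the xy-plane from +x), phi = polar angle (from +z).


x = 2 * sin(150) * cos(135) = -0.7071
y = 2 * sin(150) * sin(135) = 0.7071
z = 2 * cos(150) = -1.7321

(-0.7071, 0.7071, -1.7321)


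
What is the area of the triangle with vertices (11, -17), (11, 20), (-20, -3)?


Area = |x1(y2-y3) + x2(y3-y1) + x3(y1-y2)| / 2
= |11*(20--3) + 11*(-3--17) + -20*(-17-20)| / 2
= 573.5

573.5


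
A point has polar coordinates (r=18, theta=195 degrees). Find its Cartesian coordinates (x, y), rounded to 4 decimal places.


x = 18 * cos(195) = -17.3867
y = 18 * sin(195) = -4.6587

(-17.3867, -4.6587)


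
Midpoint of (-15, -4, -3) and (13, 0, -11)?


Midpoint = ((-15+13)/2, (-4+0)/2, (-3+-11)/2) = (-1, -2, -7)

(-1, -2, -7)


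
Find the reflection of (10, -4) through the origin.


Reflection through origin: (x, y) -> (-x, -y)
(10, -4) -> (-10, 4)

(-10, 4)


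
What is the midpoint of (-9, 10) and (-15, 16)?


Midpoint = ((-9+-15)/2, (10+16)/2) = (-12, 13)

(-12, 13)


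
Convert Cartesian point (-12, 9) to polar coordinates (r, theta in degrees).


r = sqrt((-12)^2 + 9^2) = 15
theta = atan2(9, -12) = 143.1301 degrees

r = 15, theta = 143.1301 degrees


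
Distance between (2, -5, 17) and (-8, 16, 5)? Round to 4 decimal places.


d = sqrt((-8-2)^2 + (16--5)^2 + (5-17)^2) = 26.1725

26.1725


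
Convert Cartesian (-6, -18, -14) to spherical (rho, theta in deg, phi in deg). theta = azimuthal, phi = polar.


rho = sqrt((-6)^2 + (-18)^2 + (-14)^2) = 23.5797
theta = atan2(-18, -6) = 251.5651 deg
phi = acos(-14/23.5797) = 126.4223 deg

rho = 23.5797, theta = 251.5651 deg, phi = 126.4223 deg


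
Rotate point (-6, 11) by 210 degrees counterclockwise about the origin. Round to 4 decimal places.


x' = -6*cos(210) - 11*sin(210) = 10.6962
y' = -6*sin(210) + 11*cos(210) = -6.5263

(10.6962, -6.5263)


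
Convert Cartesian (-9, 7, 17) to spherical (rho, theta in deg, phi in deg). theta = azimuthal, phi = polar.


rho = sqrt((-9)^2 + 7^2 + 17^2) = 20.4695
theta = atan2(7, -9) = 142.125 deg
phi = acos(17/20.4695) = 33.8494 deg

rho = 20.4695, theta = 142.125 deg, phi = 33.8494 deg


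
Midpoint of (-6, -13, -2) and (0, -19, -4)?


Midpoint = ((-6+0)/2, (-13+-19)/2, (-2+-4)/2) = (-3, -16, -3)

(-3, -16, -3)


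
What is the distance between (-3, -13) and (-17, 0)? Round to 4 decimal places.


d = sqrt((-17--3)^2 + (0--13)^2) = 19.105

19.105


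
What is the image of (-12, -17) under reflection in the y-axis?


Reflection across y-axis: (x, y) -> (-x, y)
(-12, -17) -> (12, -17)

(12, -17)


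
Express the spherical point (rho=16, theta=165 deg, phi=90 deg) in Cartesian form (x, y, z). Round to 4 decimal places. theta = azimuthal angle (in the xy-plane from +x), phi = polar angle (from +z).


x = 16 * sin(90) * cos(165) = -15.4548
y = 16 * sin(90) * sin(165) = 4.1411
z = 16 * cos(90) = 0

(-15.4548, 4.1411, 0)


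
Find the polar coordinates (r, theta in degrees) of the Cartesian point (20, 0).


r = sqrt(20^2 + 0^2) = 20
theta = atan2(0, 20) = 0 degrees

r = 20, theta = 0 degrees


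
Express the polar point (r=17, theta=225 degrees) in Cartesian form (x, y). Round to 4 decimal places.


x = 17 * cos(225) = -12.0208
y = 17 * sin(225) = -12.0208

(-12.0208, -12.0208)


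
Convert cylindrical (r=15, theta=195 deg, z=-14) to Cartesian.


x = 15 * cos(195) = -14.4889
y = 15 * sin(195) = -3.8823
z = -14

(-14.4889, -3.8823, -14)


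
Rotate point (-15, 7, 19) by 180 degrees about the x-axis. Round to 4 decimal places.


x' = -15
y' = 7*cos(180) - 19*sin(180) = -7
z' = 7*sin(180) + 19*cos(180) = -19

(-15, -7, -19)


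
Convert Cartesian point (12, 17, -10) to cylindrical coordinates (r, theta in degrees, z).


r = sqrt(12^2 + 17^2) = 20.8087
theta = atan2(17, 12) = 54.7824 deg
z = -10

r = 20.8087, theta = 54.7824 deg, z = -10


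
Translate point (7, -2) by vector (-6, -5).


Translation: (x+dx, y+dy) = (7+-6, -2+-5) = (1, -7)

(1, -7)


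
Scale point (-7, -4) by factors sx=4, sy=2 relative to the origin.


Scaling: (x*sx, y*sy) = (-7*4, -4*2) = (-28, -8)

(-28, -8)


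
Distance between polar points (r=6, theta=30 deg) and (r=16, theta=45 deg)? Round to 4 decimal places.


d = sqrt(r1^2 + r2^2 - 2*r1*r2*cos(t2-t1))
d = sqrt(6^2 + 16^2 - 2*6*16*cos(45-30)) = 10.3219

10.3219


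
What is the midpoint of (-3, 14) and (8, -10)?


Midpoint = ((-3+8)/2, (14+-10)/2) = (2.5, 2)

(2.5, 2)


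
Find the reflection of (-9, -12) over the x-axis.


Reflection across x-axis: (x, y) -> (x, -y)
(-9, -12) -> (-9, 12)

(-9, 12)


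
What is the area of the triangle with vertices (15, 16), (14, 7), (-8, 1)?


Area = |x1(y2-y3) + x2(y3-y1) + x3(y1-y2)| / 2
= |15*(7-1) + 14*(1-16) + -8*(16-7)| / 2
= 96

96


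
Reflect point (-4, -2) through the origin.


Reflection through origin: (x, y) -> (-x, -y)
(-4, -2) -> (4, 2)

(4, 2)


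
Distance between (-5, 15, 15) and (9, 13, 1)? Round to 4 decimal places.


d = sqrt((9--5)^2 + (13-15)^2 + (1-15)^2) = 19.8997

19.8997


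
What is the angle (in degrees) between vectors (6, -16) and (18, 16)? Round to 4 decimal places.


dot = 6*18 + -16*16 = -148
|u| = 17.088, |v| = 24.0832
cos(angle) = -0.3596
angle = 111.0775 degrees

111.0775 degrees


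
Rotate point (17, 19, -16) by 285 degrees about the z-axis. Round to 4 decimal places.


x' = 17*cos(285) - 19*sin(285) = 22.7525
y' = 17*sin(285) + 19*cos(285) = -11.5032
z' = -16

(22.7525, -11.5032, -16)


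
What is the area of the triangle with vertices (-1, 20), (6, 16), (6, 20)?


Area = |x1(y2-y3) + x2(y3-y1) + x3(y1-y2)| / 2
= |-1*(16-20) + 6*(20-20) + 6*(20-16)| / 2
= 14

14


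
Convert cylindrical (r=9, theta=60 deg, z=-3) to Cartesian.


x = 9 * cos(60) = 4.5
y = 9 * sin(60) = 7.7942
z = -3

(4.5, 7.7942, -3)


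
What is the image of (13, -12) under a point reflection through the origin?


Reflection through origin: (x, y) -> (-x, -y)
(13, -12) -> (-13, 12)

(-13, 12)


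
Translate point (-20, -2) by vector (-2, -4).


Translation: (x+dx, y+dy) = (-20+-2, -2+-4) = (-22, -6)

(-22, -6)


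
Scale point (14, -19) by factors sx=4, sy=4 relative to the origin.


Scaling: (x*sx, y*sy) = (14*4, -19*4) = (56, -76)

(56, -76)


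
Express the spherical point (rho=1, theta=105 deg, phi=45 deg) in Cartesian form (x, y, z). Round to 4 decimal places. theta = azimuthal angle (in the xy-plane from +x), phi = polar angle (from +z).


x = 1 * sin(45) * cos(105) = -0.183
y = 1 * sin(45) * sin(105) = 0.683
z = 1 * cos(45) = 0.7071

(-0.183, 0.683, 0.7071)


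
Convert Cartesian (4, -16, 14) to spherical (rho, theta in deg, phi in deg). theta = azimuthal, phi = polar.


rho = sqrt(4^2 + (-16)^2 + 14^2) = 21.6333
theta = atan2(-16, 4) = 284.0362 deg
phi = acos(14/21.6333) = 49.6729 deg

rho = 21.6333, theta = 284.0362 deg, phi = 49.6729 deg


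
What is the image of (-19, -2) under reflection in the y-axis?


Reflection across y-axis: (x, y) -> (-x, y)
(-19, -2) -> (19, -2)

(19, -2)


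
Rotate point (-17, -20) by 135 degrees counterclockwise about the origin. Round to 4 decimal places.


x' = -17*cos(135) - -20*sin(135) = 26.163
y' = -17*sin(135) + -20*cos(135) = 2.1213

(26.163, 2.1213)


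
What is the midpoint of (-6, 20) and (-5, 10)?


Midpoint = ((-6+-5)/2, (20+10)/2) = (-5.5, 15)

(-5.5, 15)


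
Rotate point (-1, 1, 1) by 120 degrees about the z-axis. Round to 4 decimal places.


x' = -1*cos(120) - 1*sin(120) = -0.366
y' = -1*sin(120) + 1*cos(120) = -1.366
z' = 1

(-0.366, -1.366, 1)


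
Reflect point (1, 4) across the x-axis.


Reflection across x-axis: (x, y) -> (x, -y)
(1, 4) -> (1, -4)

(1, -4)


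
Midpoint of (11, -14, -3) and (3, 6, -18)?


Midpoint = ((11+3)/2, (-14+6)/2, (-3+-18)/2) = (7, -4, -10.5)

(7, -4, -10.5)


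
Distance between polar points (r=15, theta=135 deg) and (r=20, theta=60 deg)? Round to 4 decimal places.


d = sqrt(r1^2 + r2^2 - 2*r1*r2*cos(t2-t1))
d = sqrt(15^2 + 20^2 - 2*15*20*cos(60-135)) = 21.6728

21.6728


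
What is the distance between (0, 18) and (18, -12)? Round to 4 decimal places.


d = sqrt((18-0)^2 + (-12-18)^2) = 34.9857

34.9857


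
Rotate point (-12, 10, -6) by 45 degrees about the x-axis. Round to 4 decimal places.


x' = -12
y' = 10*cos(45) - -6*sin(45) = 11.3137
z' = 10*sin(45) + -6*cos(45) = 2.8284

(-12, 11.3137, 2.8284)


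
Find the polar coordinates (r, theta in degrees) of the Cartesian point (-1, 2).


r = sqrt((-1)^2 + 2^2) = 2.2361
theta = atan2(2, -1) = 116.5651 degrees

r = 2.2361, theta = 116.5651 degrees


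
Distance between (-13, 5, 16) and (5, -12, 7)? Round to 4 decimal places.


d = sqrt((5--13)^2 + (-12-5)^2 + (7-16)^2) = 26.3439

26.3439


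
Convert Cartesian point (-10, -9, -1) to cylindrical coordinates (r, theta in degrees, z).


r = sqrt((-10)^2 + (-9)^2) = 13.4536
theta = atan2(-9, -10) = 221.9872 deg
z = -1

r = 13.4536, theta = 221.9872 deg, z = -1


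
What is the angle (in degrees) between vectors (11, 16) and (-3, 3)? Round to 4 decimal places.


dot = 11*-3 + 16*3 = 15
|u| = 19.4165, |v| = 4.2426
cos(angle) = 0.1821
angle = 79.5085 degrees

79.5085 degrees


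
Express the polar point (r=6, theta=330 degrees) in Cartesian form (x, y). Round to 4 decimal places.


x = 6 * cos(330) = 5.1962
y = 6 * sin(330) = -3

(5.1962, -3)


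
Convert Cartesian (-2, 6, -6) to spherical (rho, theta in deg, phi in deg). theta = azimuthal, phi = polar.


rho = sqrt((-2)^2 + 6^2 + (-6)^2) = 8.7178
theta = atan2(6, -2) = 108.4349 deg
phi = acos(-6/8.7178) = 133.4915 deg

rho = 8.7178, theta = 108.4349 deg, phi = 133.4915 deg


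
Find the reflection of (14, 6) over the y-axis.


Reflection across y-axis: (x, y) -> (-x, y)
(14, 6) -> (-14, 6)

(-14, 6)


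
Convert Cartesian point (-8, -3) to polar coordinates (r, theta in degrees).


r = sqrt((-8)^2 + (-3)^2) = 8.544
theta = atan2(-3, -8) = 200.556 degrees

r = 8.544, theta = 200.556 degrees


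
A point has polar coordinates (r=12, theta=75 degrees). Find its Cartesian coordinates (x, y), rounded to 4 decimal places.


x = 12 * cos(75) = 3.1058
y = 12 * sin(75) = 11.5911

(3.1058, 11.5911)


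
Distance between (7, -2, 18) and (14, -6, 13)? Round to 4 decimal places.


d = sqrt((14-7)^2 + (-6--2)^2 + (13-18)^2) = 9.4868

9.4868


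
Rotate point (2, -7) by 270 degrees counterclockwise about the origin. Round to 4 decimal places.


x' = 2*cos(270) - -7*sin(270) = -7
y' = 2*sin(270) + -7*cos(270) = -2

(-7, -2)


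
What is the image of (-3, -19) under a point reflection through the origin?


Reflection through origin: (x, y) -> (-x, -y)
(-3, -19) -> (3, 19)

(3, 19)


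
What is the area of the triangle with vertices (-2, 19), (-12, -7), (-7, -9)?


Area = |x1(y2-y3) + x2(y3-y1) + x3(y1-y2)| / 2
= |-2*(-7--9) + -12*(-9-19) + -7*(19--7)| / 2
= 75

75


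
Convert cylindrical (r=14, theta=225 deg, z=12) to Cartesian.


x = 14 * cos(225) = -9.8995
y = 14 * sin(225) = -9.8995
z = 12

(-9.8995, -9.8995, 12)


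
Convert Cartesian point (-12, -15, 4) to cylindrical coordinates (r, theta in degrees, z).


r = sqrt((-12)^2 + (-15)^2) = 19.2094
theta = atan2(-15, -12) = 231.3402 deg
z = 4

r = 19.2094, theta = 231.3402 deg, z = 4


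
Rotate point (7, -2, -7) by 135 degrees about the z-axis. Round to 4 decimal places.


x' = 7*cos(135) - -2*sin(135) = -3.5355
y' = 7*sin(135) + -2*cos(135) = 6.364
z' = -7

(-3.5355, 6.364, -7)
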